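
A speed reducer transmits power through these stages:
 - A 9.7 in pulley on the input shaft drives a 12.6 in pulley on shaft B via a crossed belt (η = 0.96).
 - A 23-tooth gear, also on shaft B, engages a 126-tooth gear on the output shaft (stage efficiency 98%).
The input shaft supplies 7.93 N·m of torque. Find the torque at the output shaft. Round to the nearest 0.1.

53.1 N·m

After the belt (12.6/9.7): 7.93 × 1.299 × 0.96 = 9.8888 N·m
After the gear mesh (126/23): 9.8888 × 5.4783 × 0.98 = 53.09 N·m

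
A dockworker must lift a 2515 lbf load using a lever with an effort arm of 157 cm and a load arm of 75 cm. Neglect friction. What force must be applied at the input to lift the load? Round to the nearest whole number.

1201 lbf

Lever MA = effort arm / load arm = 157/75 = 2.0933.
Effort = load / MA = 2515 / 2.0933 = 1201.4 lbf.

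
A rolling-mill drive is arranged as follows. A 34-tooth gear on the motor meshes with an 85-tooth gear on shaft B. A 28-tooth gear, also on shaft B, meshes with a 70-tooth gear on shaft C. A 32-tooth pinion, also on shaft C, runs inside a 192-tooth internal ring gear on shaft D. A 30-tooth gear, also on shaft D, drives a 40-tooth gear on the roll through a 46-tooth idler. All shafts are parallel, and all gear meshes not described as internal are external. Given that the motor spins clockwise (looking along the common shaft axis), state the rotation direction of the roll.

clockwise

the motor → shaft B: external mesh, 1 reversal → CCW.
shaft B → shaft C: external mesh, 1 reversal → CW.
shaft C → shaft D: internal mesh, same direction → CW.
shaft D → the roll: driver → idler → driven is 2 external meshes, 2 reversals → CW.
4 reversals in total — an even number — so the roll turns the same way as the motor.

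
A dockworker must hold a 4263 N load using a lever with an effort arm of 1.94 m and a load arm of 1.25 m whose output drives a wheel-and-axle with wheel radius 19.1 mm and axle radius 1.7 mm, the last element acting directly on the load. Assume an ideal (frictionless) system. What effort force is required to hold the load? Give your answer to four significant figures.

244.5 N

Lever MA = effort arm / load arm = 1.94/1.25 = 1.552.
Wheel-and-axle MA = R/r = 19.1/1.7 = 11.235.
Combined ideal MA = 1.552 × 11.235 = 17.437.
Effort = load / MA = 4263 / 17.437 = 244.48 N.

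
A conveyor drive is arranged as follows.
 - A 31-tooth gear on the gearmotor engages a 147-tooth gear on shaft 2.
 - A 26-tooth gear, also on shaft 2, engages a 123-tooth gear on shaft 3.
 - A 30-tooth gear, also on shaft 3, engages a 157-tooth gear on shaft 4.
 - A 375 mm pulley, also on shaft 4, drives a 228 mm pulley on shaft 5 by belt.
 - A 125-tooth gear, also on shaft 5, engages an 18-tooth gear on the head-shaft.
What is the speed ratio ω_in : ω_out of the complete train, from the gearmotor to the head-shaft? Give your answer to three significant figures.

10.3

Each stage contributes driven/driver: gear mesh 147/31 = 4.7419, gear mesh 123/26 = 4.7308, gear mesh 157/30 = 5.2333, belt 228/375 = 0.608, gear mesh 18/125 = 0.144.
Overall: 4.7419 × 4.7308 × 5.2333 × 0.608 × 0.144 = 10.279.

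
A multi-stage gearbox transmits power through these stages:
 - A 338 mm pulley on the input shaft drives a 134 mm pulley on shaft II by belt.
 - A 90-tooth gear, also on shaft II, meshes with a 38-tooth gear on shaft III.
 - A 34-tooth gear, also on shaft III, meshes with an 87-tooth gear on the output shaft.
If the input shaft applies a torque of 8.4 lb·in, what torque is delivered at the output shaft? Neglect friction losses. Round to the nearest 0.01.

3.60 lb·in

Belt: ratio = 134/338 = 0.39645; torque at shaft II = 8.4 × 0.39645 = 3.3302 lb·in.
Gear mesh: ratio = 38/90 = 0.42222; torque at shaft III = 3.3302 × 0.42222 = 1.4061 lb·in.
Gear mesh: ratio = 87/34 = 2.5588; torque at the output shaft = 1.4061 × 2.5588 = 3.5979 lb·in.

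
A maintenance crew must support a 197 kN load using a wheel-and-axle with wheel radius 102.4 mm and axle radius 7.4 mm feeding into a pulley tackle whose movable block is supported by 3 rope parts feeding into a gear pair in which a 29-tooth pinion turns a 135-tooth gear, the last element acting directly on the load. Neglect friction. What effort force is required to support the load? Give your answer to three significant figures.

Wheel-and-axle MA = R/r = 102.4/7.4 = 13.838.
Block-and-tackle MA = number of supporting rope parts = 3.
Gear pair MA = 135/29 = 4.6552.
Combined ideal MA = 13.838 × 3 × 4.6552 = 193.25.
Effort = load / MA = 197 / 193.25 = 1.0194 kN.

1.02 kN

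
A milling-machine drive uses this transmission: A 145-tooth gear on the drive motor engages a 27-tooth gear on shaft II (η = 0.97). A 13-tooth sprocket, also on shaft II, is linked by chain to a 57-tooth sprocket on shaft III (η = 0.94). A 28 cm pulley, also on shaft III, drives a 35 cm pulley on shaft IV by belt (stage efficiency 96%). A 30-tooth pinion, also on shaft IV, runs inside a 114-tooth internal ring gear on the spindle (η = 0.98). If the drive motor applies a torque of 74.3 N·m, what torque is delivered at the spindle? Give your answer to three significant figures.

247 N·m

After the gear mesh (27/145): 74.3 × 0.18621 × 0.97 = 13.42 N·m
After the chain (57/13): 13.42 × 4.3846 × 0.94 = 55.312 N·m
After the belt (35/28): 55.312 × 1.25 × 0.96 = 66.374 N·m
After the internal gear (114/30): 66.374 × 3.8 × 0.98 = 247.18 N·m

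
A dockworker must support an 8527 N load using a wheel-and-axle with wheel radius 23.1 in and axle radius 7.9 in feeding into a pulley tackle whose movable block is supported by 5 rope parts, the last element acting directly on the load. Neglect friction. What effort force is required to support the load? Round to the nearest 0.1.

Wheel-and-axle MA = R/r = 23.1/7.9 = 2.9241.
Block-and-tackle MA = number of supporting rope parts = 5.
Combined ideal MA = 2.9241 × 5 = 14.62.
Effort = load / MA = 8527 / 14.62 = 583.23 N.

583.2 N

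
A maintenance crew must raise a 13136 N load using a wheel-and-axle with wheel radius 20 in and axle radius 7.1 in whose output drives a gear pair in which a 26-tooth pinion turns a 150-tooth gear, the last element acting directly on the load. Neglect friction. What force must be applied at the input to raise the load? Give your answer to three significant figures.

808 N

Wheel-and-axle MA = R/r = 20/7.1 = 2.8169.
Gear pair MA = 150/26 = 5.7692.
Combined ideal MA = 2.8169 × 5.7692 = 16.251.
Effort = load / MA = 13136 / 16.251 = 808.3 N.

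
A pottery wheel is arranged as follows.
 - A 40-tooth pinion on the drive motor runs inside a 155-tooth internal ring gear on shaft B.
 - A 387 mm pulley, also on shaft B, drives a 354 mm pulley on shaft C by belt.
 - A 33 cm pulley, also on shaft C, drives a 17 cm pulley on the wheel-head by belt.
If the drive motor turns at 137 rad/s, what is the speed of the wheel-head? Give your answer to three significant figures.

Internal gear: ratio = 155/40 = 3.875, so shaft B turns at 137 / 3.875 = 35.355 rad/s.
Belt: ratio = 354/387 = 0.91473, so shaft C turns at 35.355 / 0.91473 = 38.651 rad/s.
Belt: ratio = 17/33 = 0.51515, so the wheel-head turns at 38.651 / 0.51515 = 75.028 rad/s.

75.0 rad/s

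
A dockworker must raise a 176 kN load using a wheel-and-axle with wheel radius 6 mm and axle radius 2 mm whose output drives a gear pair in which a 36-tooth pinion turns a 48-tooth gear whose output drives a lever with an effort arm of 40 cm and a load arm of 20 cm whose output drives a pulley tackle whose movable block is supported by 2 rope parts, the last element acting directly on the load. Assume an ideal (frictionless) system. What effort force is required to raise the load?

11 kN

Wheel-and-axle MA = R/r = 6/2 = 3.
Gear pair MA = 48/36 = 1.3333.
Lever MA = effort arm / load arm = 40/20 = 2.
Block-and-tackle MA = number of supporting rope parts = 2.
Combined ideal MA = 3 × 1.3333 × 2 × 2 = 16.
Effort = load / MA = 176 / 16 = 11 kN.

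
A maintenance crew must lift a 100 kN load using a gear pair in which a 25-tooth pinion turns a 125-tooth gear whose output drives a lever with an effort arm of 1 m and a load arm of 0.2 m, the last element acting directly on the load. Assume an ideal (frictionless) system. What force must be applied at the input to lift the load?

4 kN

Gear pair MA = 125/25 = 5.
Lever MA = effort arm / load arm = 1/0.2 = 5.
Combined ideal MA = 5 × 5 = 25.
Effort = load / MA = 100 / 25 = 4 kN.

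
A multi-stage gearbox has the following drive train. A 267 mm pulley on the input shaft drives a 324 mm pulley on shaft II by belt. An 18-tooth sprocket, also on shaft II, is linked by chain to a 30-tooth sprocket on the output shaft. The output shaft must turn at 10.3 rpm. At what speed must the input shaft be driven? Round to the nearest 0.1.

20.8 rpm

Overall ratio R = 1.2135 × 1.6667 = 2.0225.
Required input speed = output speed × R = 10.3 × 2.0225 = 20.831 rpm.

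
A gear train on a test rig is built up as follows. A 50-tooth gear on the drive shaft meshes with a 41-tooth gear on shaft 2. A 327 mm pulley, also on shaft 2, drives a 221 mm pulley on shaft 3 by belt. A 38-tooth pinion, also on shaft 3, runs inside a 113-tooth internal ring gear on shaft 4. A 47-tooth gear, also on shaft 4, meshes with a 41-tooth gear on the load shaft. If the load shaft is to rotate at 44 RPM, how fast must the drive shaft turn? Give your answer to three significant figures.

63.3 RPM

Overall ratio R = 0.82 × 0.67584 × 2.9737 × 0.87234 = 1.4376.
Required input speed = output speed × R = 44 × 1.4376 = 63.255 RPM.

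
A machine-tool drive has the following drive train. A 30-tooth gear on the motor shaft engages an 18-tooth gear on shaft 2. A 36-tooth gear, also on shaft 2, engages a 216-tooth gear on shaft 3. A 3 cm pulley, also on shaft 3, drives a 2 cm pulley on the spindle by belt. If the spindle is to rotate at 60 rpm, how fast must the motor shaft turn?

144 rpm

Overall ratio R = 0.6 × 6 × 0.66667 = 2.4.
Required input speed = output speed × R = 60 × 2.4 = 144 rpm.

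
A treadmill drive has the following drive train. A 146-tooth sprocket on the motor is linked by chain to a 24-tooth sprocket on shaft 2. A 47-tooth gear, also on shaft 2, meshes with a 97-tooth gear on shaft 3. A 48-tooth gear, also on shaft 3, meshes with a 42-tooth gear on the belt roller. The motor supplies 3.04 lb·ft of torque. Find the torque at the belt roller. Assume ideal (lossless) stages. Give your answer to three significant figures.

0.902 lb·ft

chain 24/146 = 0.16438 → τ = 3.04·0.16438 = 0.49973 lb·ft
gear mesh 97/47 = 2.0638 → τ = 0.49973·2.0638 = 1.0313 lb·ft
gear mesh 42/48 = 0.875 → τ = 1.0313·0.875 = 0.90243 lb·ft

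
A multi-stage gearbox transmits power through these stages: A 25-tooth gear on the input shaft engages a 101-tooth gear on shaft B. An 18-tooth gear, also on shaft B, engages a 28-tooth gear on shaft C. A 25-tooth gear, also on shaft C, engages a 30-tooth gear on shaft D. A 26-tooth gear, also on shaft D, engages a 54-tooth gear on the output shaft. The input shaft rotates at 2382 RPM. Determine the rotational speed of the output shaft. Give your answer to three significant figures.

152 RPM

Gear mesh: ratio = 101/25 = 4.04, so shaft B turns at 2382 / 4.04 = 589.6 RPM.
Gear mesh: ratio = 28/18 = 1.5556, so shaft C turns at 589.6 / 1.5556 = 379.03 RPM.
Gear mesh: ratio = 30/25 = 1.2, so shaft D turns at 379.03 / 1.2 = 315.86 RPM.
Gear mesh: ratio = 54/26 = 2.0769, so the output shaft turns at 315.86 / 2.0769 = 152.08 RPM.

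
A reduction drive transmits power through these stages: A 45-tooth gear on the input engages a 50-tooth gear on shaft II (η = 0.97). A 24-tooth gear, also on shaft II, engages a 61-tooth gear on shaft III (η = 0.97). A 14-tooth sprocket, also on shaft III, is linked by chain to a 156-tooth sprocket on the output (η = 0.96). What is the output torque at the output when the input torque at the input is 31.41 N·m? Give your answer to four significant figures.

892.8 N·m

After the gear mesh (50/45): 31.41 × 1.1111 × 0.97 = 33.853 N·m
After the gear mesh (61/24): 33.853 × 2.5417 × 0.97 = 83.462 N·m
After the chain (156/14): 83.462 × 11.143 × 0.96 = 892.8 N·m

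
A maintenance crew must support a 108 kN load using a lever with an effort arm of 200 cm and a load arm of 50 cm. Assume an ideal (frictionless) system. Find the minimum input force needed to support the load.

Lever MA = effort arm / load arm = 200/50 = 4.
Effort = load / MA = 108 / 4 = 27 kN.

27 kN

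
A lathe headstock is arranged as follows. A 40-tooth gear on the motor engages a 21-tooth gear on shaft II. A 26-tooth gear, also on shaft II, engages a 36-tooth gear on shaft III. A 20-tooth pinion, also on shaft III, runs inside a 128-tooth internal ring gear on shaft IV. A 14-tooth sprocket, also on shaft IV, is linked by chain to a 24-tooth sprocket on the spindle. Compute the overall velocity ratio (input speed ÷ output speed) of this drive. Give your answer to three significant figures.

Each stage contributes driven/driver: gear mesh 21/40 = 0.525, gear mesh 36/26 = 1.3846, internal gear 128/20 = 6.4, chain 24/14 = 1.7143.
Overall: 0.525 × 1.3846 × 6.4 × 1.7143 = 7.9754.

7.98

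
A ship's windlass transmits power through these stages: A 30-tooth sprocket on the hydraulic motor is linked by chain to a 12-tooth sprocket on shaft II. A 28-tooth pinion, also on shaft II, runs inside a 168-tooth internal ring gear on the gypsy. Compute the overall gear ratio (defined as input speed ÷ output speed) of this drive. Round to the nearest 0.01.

Each stage contributes driven/driver: chain 12/30 = 0.4, internal gear 168/28 = 6.
Overall: 0.4 × 6 = 2.4.

2.40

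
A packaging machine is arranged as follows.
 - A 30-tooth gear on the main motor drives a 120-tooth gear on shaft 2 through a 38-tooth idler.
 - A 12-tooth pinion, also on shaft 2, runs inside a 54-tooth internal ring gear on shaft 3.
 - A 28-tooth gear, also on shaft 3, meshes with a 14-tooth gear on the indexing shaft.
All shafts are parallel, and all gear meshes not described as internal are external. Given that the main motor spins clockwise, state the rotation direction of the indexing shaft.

the main motor → shaft 2: driver → idler → driven is 2 external meshes, 2 reversals → CW.
shaft 2 → shaft 3: internal mesh, same direction → CW.
shaft 3 → the indexing shaft: external mesh, 1 reversal → CCW.
3 reversals in total — an odd number — so the indexing shaft turns opposite to the main motor.

anticlockwise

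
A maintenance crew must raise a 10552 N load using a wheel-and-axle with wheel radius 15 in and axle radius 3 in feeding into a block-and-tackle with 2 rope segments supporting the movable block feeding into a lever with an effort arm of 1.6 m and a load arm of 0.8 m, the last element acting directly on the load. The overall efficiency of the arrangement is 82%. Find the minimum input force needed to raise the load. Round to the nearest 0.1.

643.4 N

Wheel-and-axle MA = R/r = 15/3 = 5.
Block-and-tackle MA = number of supporting rope parts = 2.
Lever MA = effort arm / load arm = 1.6/0.8 = 2.
Combined ideal MA = 5 × 2 × 2 = 20.
Actual MA = 20 × 0.82 = 16.4.
Effort = load / actual MA = 10552 / 16.4 = 643.41 N.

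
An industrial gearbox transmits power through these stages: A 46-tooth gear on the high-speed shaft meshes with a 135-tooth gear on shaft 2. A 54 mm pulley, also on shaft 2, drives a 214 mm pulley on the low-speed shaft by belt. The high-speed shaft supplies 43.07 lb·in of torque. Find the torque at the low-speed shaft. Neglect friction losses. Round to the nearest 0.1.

500.9 lb·in

After the gear mesh (135/46): 43.07 × 2.9348 = 126.4 lb·in
After the belt (214/54): 126.4 × 3.963 = 500.92 lb·in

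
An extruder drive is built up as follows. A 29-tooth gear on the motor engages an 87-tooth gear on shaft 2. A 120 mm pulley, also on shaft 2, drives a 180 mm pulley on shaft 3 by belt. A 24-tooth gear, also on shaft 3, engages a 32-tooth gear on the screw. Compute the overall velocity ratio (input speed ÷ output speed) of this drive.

Each stage contributes driven/driver: gear mesh 87/29 = 3, belt 180/120 = 1.5, gear mesh 32/24 = 1.3333.
Overall: 3 × 1.5 × 1.3333 = 6.

6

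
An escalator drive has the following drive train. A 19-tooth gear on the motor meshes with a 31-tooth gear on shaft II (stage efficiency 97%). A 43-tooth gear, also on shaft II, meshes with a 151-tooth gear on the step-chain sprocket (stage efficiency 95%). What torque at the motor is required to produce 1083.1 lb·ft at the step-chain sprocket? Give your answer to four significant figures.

205.1 lb·ft

Overall ratio R = 1.6316 × 3.5116 = 5.7295; overall efficiency η = 0.97 × 0.95 = 0.9215.
Input torque = output torque / (R × η) = 1083.1 / (5.7295 × 0.9215) = 205.14 lb·ft.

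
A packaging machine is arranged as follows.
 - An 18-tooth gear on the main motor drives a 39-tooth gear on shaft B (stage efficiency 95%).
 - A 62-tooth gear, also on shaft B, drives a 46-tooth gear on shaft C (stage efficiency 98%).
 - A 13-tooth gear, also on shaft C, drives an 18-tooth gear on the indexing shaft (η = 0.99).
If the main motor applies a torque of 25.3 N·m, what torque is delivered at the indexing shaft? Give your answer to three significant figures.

51.9 N·m

gear mesh 39/18 = 2.1667 → τ = 25.3·2.1667·0.95 = 52.076 N·m
gear mesh 46/62 = 0.74194 → τ = 52.076·0.74194·0.98 = 37.864 N·m
gear mesh 18/13 = 1.3846 → τ = 37.864·1.3846·0.99 = 51.903 N·m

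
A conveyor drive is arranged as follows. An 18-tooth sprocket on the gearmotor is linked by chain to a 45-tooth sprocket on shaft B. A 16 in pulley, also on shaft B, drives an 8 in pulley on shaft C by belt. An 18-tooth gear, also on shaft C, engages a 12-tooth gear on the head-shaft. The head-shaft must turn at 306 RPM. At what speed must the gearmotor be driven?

255 RPM

Overall ratio R = 2.5 × 0.5 × 0.66667 = 0.83333.
Required input speed = output speed × R = 306 × 0.83333 = 255 RPM.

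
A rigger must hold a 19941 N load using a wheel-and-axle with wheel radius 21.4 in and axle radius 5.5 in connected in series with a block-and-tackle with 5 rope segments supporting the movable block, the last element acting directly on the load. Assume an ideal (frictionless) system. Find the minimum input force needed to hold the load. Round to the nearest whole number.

1025 N

Wheel-and-axle MA = R/r = 21.4/5.5 = 3.8909.
Block-and-tackle MA = number of supporting rope parts = 5.
Combined ideal MA = 3.8909 × 5 = 19.455.
Effort = load / MA = 19941 / 19.455 = 1025 N.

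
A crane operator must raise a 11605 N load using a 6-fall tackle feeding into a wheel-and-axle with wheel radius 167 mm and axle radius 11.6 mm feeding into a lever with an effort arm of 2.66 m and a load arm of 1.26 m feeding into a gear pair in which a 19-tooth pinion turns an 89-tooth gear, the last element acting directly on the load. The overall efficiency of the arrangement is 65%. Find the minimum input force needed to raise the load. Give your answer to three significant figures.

20.9 N

Block-and-tackle MA = number of supporting rope parts = 6.
Wheel-and-axle MA = R/r = 167/11.6 = 14.397.
Lever MA = effort arm / load arm = 2.66/1.26 = 2.1111.
Gear pair MA = 89/19 = 4.6842.
Combined ideal MA = 6 × 14.397 × 2.1111 × 4.6842 = 854.2.
Actual MA = 854.2 × 0.65 = 555.23.
Effort = load / actual MA = 11605 / 555.23 = 20.901 N.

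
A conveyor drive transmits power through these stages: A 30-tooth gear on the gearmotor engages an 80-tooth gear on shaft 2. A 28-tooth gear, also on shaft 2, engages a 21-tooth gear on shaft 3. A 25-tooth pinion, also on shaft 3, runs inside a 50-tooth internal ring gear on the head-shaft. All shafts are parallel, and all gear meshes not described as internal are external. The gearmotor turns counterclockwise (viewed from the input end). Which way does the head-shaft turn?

the gearmotor → shaft 2: external mesh, 1 reversal → CW.
shaft 2 → shaft 3: external mesh, 1 reversal → CCW.
shaft 3 → the head-shaft: internal mesh, same direction → CCW.
2 reversals in total — an even number — so the head-shaft turns the same way as the gearmotor.

counterclockwise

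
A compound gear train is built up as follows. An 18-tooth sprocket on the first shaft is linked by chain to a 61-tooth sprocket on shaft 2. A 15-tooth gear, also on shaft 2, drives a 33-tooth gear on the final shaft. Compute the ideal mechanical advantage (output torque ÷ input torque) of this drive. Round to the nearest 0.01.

Each stage contributes driven/driver: chain 61/18 = 3.3889, gear mesh 33/15 = 2.2.
Overall: 3.3889 × 2.2 = 7.4556.

7.46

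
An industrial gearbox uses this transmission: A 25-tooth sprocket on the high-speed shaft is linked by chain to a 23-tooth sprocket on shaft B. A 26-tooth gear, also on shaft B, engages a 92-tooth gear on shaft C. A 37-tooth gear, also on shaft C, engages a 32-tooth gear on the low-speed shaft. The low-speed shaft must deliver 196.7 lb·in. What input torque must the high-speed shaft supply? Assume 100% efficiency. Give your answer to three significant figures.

Overall ratio R = 0.92 × 3.5385 × 0.86486 = 2.8155.
Input torque = output torque / R = 196.7 / 2.8155 = 69.864 lb·in.

69.9 lb·in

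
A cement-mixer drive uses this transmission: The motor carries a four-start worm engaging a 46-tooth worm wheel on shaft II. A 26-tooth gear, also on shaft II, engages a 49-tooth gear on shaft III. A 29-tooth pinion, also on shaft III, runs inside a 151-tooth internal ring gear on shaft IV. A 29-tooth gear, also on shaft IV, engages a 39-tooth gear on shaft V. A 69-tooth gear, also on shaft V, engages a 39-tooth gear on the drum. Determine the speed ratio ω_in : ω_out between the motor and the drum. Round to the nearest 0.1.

85.8

Each stage contributes driven/driver: worm 46/4 = 11.5, gear mesh 49/26 = 1.8846, internal gear 151/29 = 5.2069, gear mesh 39/29 = 1.3448, gear mesh 39/69 = 0.56522.
Overall: 11.5 × 1.8846 × 5.2069 × 1.3448 × 0.56522 = 85.779.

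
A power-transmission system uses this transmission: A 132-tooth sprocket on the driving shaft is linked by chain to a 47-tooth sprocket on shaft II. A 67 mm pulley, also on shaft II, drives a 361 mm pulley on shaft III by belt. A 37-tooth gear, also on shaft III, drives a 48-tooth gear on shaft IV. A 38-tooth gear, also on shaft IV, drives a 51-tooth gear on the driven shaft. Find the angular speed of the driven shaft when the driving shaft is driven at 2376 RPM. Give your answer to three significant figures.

711 RPM

Chain: ratio = 47/132 = 0.35606, so shaft II turns at 2376 / 0.35606 = 6673 RPM.
Belt: ratio = 361/67 = 5.3881, so shaft III turns at 6673 / 5.3881 = 1238.5 RPM.
Gear mesh: ratio = 48/37 = 1.2973, so shaft IV turns at 1238.5 / 1.2973 = 954.66 RPM.
Gear mesh: ratio = 51/38 = 1.3421, so the driven shaft turns at 954.66 / 1.3421 = 711.32 RPM.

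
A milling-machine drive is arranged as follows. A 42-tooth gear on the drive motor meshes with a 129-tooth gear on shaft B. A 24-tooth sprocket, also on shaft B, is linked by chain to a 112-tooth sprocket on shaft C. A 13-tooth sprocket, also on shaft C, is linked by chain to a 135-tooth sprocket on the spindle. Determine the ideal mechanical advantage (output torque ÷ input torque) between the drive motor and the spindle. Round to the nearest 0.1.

Each stage contributes driven/driver: gear mesh 129/42 = 3.0714, chain 112/24 = 4.6667, chain 135/13 = 10.385.
Overall: 3.0714 × 4.6667 × 10.385 = 148.85.

148.8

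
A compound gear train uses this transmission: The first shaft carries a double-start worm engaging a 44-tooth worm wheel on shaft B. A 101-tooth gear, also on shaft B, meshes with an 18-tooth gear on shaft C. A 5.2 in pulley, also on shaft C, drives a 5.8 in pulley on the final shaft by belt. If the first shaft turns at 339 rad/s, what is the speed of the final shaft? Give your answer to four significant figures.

the first shaft → shaft B (worm, 44/2): 339 ÷ 22 = 15.409 rad/s
shaft B → shaft C (gear mesh, 18/101): 15.409 ÷ 0.17822 = 86.462 rad/s
shaft C → the final shaft (belt, 5.8/5.2): 86.462 ÷ 1.1154 = 77.518 rad/s

77.52 rad/s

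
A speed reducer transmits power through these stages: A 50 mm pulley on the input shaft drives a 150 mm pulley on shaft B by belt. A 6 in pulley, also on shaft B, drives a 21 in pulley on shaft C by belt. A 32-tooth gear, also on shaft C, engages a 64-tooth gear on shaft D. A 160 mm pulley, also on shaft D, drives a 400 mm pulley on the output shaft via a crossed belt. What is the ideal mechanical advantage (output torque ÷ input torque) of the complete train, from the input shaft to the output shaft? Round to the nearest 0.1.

52.5

Each stage contributes driven/driver: belt 150/50 = 3, belt 21/6 = 3.5, gear mesh 64/32 = 2, belt 400/160 = 2.5.
Overall: 3 × 3.5 × 2 × 2.5 = 52.5.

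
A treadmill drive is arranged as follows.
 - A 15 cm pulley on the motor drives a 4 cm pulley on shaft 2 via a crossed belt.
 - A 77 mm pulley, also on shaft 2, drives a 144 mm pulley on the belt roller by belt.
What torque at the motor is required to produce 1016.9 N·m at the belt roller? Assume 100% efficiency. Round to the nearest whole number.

Overall ratio R = 0.26667 × 1.8701 = 0.4987.
Input torque = output torque / R = 1016.9 / 0.4987 = 2039.1 N·m.

2039 N·m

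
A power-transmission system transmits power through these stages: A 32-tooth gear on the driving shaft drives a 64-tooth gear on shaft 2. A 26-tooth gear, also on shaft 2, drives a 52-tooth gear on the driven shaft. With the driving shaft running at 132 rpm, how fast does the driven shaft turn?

33 rpm

gear mesh 64/32 = 2 → 132/2 = 66 rpm
gear mesh 52/26 = 2 → 66/2 = 33 rpm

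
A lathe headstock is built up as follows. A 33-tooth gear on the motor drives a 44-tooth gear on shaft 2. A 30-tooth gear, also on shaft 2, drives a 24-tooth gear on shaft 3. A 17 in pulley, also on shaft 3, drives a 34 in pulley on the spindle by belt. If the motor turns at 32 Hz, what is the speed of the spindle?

Gear mesh: ratio = 44/33 = 1.3333, so shaft 2 turns at 32 / 1.3333 = 24 Hz.
Gear mesh: ratio = 24/30 = 0.8, so shaft 3 turns at 24 / 0.8 = 30 Hz.
Belt: ratio = 34/17 = 2, so the spindle turns at 30 / 2 = 15 Hz.

15 Hz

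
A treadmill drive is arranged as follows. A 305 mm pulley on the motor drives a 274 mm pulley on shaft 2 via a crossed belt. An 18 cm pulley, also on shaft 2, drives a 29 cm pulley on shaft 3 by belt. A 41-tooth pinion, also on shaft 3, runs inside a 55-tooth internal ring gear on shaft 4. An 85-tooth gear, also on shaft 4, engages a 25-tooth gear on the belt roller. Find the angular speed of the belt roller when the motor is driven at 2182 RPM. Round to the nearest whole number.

belt 274/305 = 0.89836 → 2182/0.89836 = 2428.9 RPM
belt 29/18 = 1.6111 → 2428.9/1.6111 = 1507.6 RPM
internal gear 55/41 = 1.3415 → 1507.6/1.3415 = 1123.8 RPM
gear mesh 25/85 = 0.29412 → 1123.8/0.29412 = 3821 RPM

3821 RPM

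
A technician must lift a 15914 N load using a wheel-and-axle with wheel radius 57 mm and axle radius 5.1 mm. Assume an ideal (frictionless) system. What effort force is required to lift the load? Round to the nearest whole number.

Wheel-and-axle MA = R/r = 57/5.1 = 11.176.
Effort = load / MA = 15914 / 11.176 = 1423.9 N.

1424 N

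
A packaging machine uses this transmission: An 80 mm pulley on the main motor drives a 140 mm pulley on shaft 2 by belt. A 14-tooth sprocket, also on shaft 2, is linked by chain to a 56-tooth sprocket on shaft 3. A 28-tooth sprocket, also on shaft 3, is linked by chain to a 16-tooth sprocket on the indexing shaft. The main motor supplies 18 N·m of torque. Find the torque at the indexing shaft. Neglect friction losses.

After the belt (140/80): 18 × 1.75 = 31.5 N·m
After the chain (56/14): 31.5 × 4 = 126 N·m
After the chain (16/28): 126 × 0.57143 = 72 N·m

72 N·m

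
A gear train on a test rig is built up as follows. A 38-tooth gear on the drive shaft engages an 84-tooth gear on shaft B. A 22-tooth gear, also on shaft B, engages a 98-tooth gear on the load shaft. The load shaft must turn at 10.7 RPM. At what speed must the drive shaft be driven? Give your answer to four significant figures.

105.4 RPM

Overall ratio R = 2.2105 × 4.4545 = 9.8469.
Required input speed = output speed × R = 10.7 × 9.8469 = 105.36 RPM.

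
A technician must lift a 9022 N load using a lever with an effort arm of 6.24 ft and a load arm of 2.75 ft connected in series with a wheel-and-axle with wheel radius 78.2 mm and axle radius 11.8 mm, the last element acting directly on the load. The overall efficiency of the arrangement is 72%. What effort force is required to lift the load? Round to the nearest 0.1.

Lever MA = effort arm / load arm = 6.24/2.75 = 2.2691.
Wheel-and-axle MA = R/r = 78.2/11.8 = 6.6271.
Combined ideal MA = 2.2691 × 6.6271 = 15.038.
Actual MA = 15.038 × 0.72 = 10.827.
Effort = load / actual MA = 9022 / 10.827 = 833.29 N.

833.3 N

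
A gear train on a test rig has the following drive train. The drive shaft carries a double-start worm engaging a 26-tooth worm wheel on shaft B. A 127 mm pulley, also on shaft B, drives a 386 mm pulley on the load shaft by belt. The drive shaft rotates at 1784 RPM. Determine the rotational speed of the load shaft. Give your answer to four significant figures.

the drive shaft → shaft B (worm, 26/2): 1784 ÷ 13 = 137.23 RPM
shaft B → the load shaft (belt, 386/127): 137.23 ÷ 3.0394 = 45.151 RPM

45.15 RPM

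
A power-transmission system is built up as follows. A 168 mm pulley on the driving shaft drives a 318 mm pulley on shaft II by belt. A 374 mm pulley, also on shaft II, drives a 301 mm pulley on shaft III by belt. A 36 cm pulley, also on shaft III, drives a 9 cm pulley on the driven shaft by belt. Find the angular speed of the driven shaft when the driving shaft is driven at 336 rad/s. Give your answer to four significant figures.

882.2 rad/s

Belt: ratio = 318/168 = 1.8929, so shaft II turns at 336 / 1.8929 = 177.51 rad/s.
Belt: ratio = 301/374 = 0.80481, so shaft III turns at 177.51 / 0.80481 = 220.56 rad/s.
Belt: ratio = 9/36 = 0.25, so the driven shaft turns at 220.56 / 0.25 = 882.24 rad/s.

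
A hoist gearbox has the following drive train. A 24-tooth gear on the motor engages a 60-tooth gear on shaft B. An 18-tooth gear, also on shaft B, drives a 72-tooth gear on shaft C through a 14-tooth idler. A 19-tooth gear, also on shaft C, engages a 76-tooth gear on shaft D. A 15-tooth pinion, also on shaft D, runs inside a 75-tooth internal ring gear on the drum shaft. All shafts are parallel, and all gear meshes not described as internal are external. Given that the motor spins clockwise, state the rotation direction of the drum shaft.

clockwise

the motor → shaft B: external mesh, 1 reversal → CCW.
shaft B → shaft C: driver → idler → driven is 2 external meshes, 2 reversals → CCW.
shaft C → shaft D: external mesh, 1 reversal → CW.
shaft D → the drum shaft: internal mesh, same direction → CW.
4 reversals in total — an even number — so the drum shaft turns the same way as the motor.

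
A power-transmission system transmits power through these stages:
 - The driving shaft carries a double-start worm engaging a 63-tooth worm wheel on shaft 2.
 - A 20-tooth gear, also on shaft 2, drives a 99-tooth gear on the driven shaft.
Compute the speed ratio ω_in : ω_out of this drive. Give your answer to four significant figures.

155.9

Each stage contributes driven/driver: worm 63/2 = 31.5, gear mesh 99/20 = 4.95.
Overall: 31.5 × 4.95 = 155.93.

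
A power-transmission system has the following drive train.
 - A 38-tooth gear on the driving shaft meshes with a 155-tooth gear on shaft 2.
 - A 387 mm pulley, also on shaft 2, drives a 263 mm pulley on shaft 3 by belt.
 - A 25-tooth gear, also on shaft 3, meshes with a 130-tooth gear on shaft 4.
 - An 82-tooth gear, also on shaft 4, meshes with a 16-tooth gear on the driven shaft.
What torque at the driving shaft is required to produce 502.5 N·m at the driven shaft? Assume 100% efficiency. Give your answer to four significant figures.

Overall ratio R = 4.0789 × 0.67959 × 5.2 × 0.19512 = 2.8126.
Input torque = output torque / R = 502.5 / 2.8126 = 178.66 N·m.

178.7 N·m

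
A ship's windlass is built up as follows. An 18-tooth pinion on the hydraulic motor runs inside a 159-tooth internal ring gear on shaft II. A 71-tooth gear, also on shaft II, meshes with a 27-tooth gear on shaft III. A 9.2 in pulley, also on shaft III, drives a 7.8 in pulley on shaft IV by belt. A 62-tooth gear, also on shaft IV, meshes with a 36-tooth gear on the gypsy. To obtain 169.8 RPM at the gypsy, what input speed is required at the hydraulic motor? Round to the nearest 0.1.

Overall ratio R = 8.8333 × 0.38028 × 0.84783 × 0.58065 = 1.6537.
Required input speed = output speed × R = 169.8 × 1.6537 = 280.79 RPM.

280.8 RPM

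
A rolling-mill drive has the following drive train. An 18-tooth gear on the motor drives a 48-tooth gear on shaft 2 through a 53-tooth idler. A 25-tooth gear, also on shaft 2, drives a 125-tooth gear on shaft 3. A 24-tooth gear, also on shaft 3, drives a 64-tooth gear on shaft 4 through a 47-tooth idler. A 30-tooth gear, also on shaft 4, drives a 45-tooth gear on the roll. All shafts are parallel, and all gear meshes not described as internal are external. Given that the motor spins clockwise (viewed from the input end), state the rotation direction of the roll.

the motor → shaft 2: driver → idler → driven is 2 external meshes, 2 reversals → CW.
shaft 2 → shaft 3: external mesh, 1 reversal → CCW.
shaft 3 → shaft 4: driver → idler → driven is 2 external meshes, 2 reversals → CCW.
shaft 4 → the roll: external mesh, 1 reversal → CW.
6 reversals in total — an even number — so the roll turns the same way as the motor.

clockwise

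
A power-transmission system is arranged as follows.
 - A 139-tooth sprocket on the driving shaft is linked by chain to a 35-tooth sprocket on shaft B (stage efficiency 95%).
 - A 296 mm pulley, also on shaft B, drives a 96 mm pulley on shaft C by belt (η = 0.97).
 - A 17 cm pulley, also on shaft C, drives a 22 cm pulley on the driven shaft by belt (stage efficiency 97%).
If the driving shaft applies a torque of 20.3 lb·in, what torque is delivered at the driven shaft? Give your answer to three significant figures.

1.92 lb·in

chain 35/139 = 0.2518 → τ = 20.3·0.2518·0.95 = 4.8559 lb·in
belt 96/296 = 0.32432 → τ = 4.8559·0.32432·0.97 = 1.5277 lb·in
belt 22/17 = 1.2941 → τ = 1.5277·1.2941·0.97 = 1.9177 lb·in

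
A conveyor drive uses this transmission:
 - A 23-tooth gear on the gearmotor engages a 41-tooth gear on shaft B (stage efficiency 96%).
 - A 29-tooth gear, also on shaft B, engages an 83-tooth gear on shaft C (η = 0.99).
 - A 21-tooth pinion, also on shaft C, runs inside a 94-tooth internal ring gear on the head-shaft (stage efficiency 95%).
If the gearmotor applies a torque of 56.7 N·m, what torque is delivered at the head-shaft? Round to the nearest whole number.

1169 N·m

After the gear mesh (41/23): 56.7 × 1.7826 × 0.96 = 97.031 N·m
After the gear mesh (83/29): 97.031 × 2.8621 × 0.99 = 274.93 N·m
After the internal gear (94/21): 274.93 × 4.4762 × 0.95 = 1169.1 N·m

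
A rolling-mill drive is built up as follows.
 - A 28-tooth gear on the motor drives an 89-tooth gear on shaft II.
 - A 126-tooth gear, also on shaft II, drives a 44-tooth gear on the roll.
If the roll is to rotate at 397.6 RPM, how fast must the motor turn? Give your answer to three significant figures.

441 RPM

Overall ratio R = 3.1786 × 0.34921 = 1.11.
Required input speed = output speed × R = 397.6 × 1.11 = 441.33 RPM.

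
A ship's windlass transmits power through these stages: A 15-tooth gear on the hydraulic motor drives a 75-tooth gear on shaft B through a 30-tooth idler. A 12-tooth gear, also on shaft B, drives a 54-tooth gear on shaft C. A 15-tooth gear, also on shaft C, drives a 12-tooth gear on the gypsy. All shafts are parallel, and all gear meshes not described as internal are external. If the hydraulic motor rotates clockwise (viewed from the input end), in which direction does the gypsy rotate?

clockwise

the hydraulic motor → shaft B: driver → idler → driven is 2 external meshes, 2 reversals → CW.
shaft B → shaft C: external mesh, 1 reversal → CCW.
shaft C → the gypsy: external mesh, 1 reversal → CW.
4 reversals in total — an even number — so the gypsy turns the same way as the hydraulic motor.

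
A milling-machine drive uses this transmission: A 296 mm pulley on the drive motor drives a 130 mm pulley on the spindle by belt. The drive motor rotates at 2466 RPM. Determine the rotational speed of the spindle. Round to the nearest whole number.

5615 RPM

belt 130/296 = 0.43919 → 2466/0.43919 = 5614.9 RPM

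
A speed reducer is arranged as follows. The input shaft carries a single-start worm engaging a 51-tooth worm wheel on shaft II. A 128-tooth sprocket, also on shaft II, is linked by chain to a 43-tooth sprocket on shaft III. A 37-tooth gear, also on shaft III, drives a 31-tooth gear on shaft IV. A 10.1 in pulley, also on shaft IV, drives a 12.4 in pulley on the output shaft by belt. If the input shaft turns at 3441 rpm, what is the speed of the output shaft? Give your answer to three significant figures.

the input shaft → shaft II (worm, 51/1): 3441 ÷ 51 = 67.471 rpm
shaft II → shaft III (chain, 43/128): 67.471 ÷ 0.33594 = 200.84 rpm
shaft III → shaft IV (gear mesh, 31/37): 200.84 ÷ 0.83784 = 239.72 rpm
shaft IV → the output shaft (belt, 12.4/10.1): 239.72 ÷ 1.2277 = 195.25 rpm

195 rpm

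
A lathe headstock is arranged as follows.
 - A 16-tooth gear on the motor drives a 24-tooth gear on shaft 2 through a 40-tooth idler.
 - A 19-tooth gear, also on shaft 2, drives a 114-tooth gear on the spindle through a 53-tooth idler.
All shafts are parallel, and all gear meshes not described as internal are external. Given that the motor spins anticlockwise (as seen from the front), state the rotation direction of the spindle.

anticlockwise

the motor → shaft 2: driver → idler → driven is 2 external meshes, 2 reversals → CCW.
shaft 2 → the spindle: driver → idler → driven is 2 external meshes, 2 reversals → CCW.
4 reversals in total — an even number — so the spindle turns the same way as the motor.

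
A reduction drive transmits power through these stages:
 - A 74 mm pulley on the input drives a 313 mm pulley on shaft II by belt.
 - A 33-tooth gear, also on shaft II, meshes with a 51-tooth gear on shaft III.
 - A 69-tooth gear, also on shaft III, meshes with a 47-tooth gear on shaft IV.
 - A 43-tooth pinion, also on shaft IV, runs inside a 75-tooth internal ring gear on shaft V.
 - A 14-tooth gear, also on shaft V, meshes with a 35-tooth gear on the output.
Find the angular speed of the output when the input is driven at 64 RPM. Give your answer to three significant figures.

3.30 RPM

Belt: ratio = 313/74 = 4.2297, so shaft II turns at 64 / 4.2297 = 15.131 RPM.
Gear mesh: ratio = 51/33 = 1.5455, so shaft III turns at 15.131 / 1.5455 = 9.7906 RPM.
Gear mesh: ratio = 47/69 = 0.68116, so shaft IV turns at 9.7906 / 0.68116 = 14.373 RPM.
Internal gear: ratio = 75/43 = 1.7442, so shaft V turns at 14.373 / 1.7442 = 8.2408 RPM.
Gear mesh: ratio = 35/14 = 2.5, so the output turns at 8.2408 / 2.5 = 3.2963 RPM.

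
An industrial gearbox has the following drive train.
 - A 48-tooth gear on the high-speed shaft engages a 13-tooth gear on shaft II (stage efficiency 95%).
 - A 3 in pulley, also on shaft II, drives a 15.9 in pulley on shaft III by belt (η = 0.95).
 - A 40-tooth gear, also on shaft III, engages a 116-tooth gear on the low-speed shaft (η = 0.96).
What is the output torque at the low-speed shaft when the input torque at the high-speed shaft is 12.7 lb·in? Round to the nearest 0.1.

45.8 lb·in

After the gear mesh (13/48): 12.7 × 0.27083 × 0.95 = 3.2676 lb·in
After the belt (15.9/3): 3.2676 × 5.3 × 0.95 = 16.452 lb·in
After the gear mesh (116/40): 16.452 × 2.9 × 0.96 = 45.803 lb·in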